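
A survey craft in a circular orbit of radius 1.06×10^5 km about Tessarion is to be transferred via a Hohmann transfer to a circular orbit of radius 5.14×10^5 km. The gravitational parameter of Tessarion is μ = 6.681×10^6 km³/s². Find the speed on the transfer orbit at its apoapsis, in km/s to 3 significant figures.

v = 2.11 km/s

Semi-major axis of the transfer orbit: a_t = (1.060×10^5 + 5.140×10^5)/2 = 3.100×10^5 km.
The apoapsis of the transfer ellipse is at r = 5.140×10^5 km.
Vis-viva: v = √[μ(2/r − 1/a_t)] = √[6.681×10^6 × (2/5.140×10^5 − 1/3.100×10^5)] = 2.108 km/s.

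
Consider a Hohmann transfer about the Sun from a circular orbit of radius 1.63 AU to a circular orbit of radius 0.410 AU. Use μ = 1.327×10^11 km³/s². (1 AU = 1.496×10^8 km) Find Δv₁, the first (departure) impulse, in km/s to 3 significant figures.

Δv₁ = 8.54 km/s

In km: r₁ = 1.63 × 1.496×10^8 = 2.43848×10^8 km; r₂ = 0.410 × 1.496×10^8 = 6.1336×10^7 km.
Transfer-ellipse semi-major axis a_t = (r₁ + r₂)/2 = (2.43848×10^8 + 6.1336×10^7)/2 = 1.52592×10^8 km.
On the circular orbit at r = 2.43848×10^8 km, v_c = √(μ/r) = 23.328 km/s.
Vis-viva on the transfer ellipse at r = 2.43848×10^8 km gives v_t = √[μ(2/r − 1/a_t)] = 14.790 km/s.
Δv₁ = |v_t − v_c| = |14.790 − 23.328| = 8.538 km/s.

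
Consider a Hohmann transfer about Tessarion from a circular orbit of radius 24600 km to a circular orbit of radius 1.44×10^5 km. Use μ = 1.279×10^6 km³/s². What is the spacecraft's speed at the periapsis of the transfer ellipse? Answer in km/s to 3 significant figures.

v = 9.42 km/s

Transfer-ellipse semi-major axis a_t = (r₁ + r₂)/2 = (24600 + 1.440×10^5)/2 = 84300 km.
At periapsis, r = 24600 km.
From the vis-viva equation, v = √[μ(2/r − 1/a_t)] = 9.424 km/s.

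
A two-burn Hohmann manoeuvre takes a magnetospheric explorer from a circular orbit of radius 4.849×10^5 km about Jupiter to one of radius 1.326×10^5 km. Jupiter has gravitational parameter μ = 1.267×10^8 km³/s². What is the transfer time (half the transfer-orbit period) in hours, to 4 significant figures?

The Hohmann ellipse has a_t = (r₁ + r₂)/2 = 3.0875×10^5 km.
By Kepler's third law the transfer-orbit period is T = 2π√(a_t³/μ), so t = T/2 = 47880 s.
Converting: 47880 s ÷ 3600 s/hour = 13.30 hours.

t = 13.30 hours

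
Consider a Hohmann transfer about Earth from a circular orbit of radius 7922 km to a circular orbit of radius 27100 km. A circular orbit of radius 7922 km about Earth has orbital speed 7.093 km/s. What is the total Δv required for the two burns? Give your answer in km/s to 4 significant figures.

From the circular-orbit relation v² = μ/r at r = 7922 km: μ = v²r = (7.093)² × 7922 = 3.98561×10^5 km³/s².
The Hohmann ellipse has a_t = (r₁ + r₂)/2 = 17511 km.
Circular speed at r₁: v₁ = √(μ/r₁) = √(3.98561×10^5/7922) = 7.0930 km/s.
Transfer-orbit speed at r₁ (vis-viva equation): v_p = √[μ(2/r₁ − 1/a_t)] = 8.8239 km/s.
First burn Δv₁ = |v_p − v₁| = 1.7309 km/s.
At r₂, v₂ = √(μ/r₂) = 3.83498 km/s.
Transfer-orbit speed at r₂: v_a = √[μ(2/r₂ − 1/a_t)] = 2.57944 km/s.
Second burn Δv₂ = |v₂ − v_a| = 1.2555 km/s.
Total Δv = Δv₁ + Δv₂ = 2.986 km/s.

Δv = 2.986 km/s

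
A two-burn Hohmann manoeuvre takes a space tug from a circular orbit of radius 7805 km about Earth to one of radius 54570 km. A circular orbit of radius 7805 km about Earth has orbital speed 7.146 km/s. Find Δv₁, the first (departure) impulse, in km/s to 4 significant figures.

From the circular-orbit relation v² = μ/r at r = 7805 km: μ = v²r = (7.146)² × 7805 = 3.98565×10^5 km³/s².
Semi-major axis of the transfer orbit: a_t = (7805 + 54570)/2 = 31187.5 km.
Circular speed at r = 7805 km: v_c = √(μ/r) = 7.146 km/s.
Transfer-orbit speed at the same r (vis-viva, a = a_t): v_t = √[μ(2/r − 1/a_t)] = 9.453 km/s.
Δv₁ = |v_t − v_c| = |9.453 − 7.146| = 2.307 km/s.

Δv₁ = 2.307 km/s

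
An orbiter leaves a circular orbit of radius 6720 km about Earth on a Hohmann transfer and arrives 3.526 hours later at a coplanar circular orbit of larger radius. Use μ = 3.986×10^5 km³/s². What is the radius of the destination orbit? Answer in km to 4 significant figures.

Transfer time t = 3.526 hours = 12693.6 s, and t = π√(a_t³/μ).
So a_t = (μ t²/π²)^(1/3) = (3.986×10^5 × (12693.6)² / π²)^(1/3) = 18670 km.
Since a_t = (r₁ + r₂)/2, r₂ = 2a_t − r₁ = 2×18670 − 6720 = 30620 km.

r₂ = 30620 km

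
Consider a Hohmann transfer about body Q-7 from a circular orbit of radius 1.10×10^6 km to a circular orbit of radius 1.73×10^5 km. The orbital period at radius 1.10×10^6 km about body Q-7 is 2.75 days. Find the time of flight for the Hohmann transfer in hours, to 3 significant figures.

From Kepler's third law T² = 4π²r³/μ at r = 1.10×10^6 km, T = 2.75 days = 2.75 × 86400 s = 2.376×10^5 s: μ = 4π²r³/T² = 9.30775×10^8 km³/s².
Semi-major axis of the transfer orbit: a_t = (1.100×10^6 + 1.730×10^5)/2 = 6.365×10^5 km.
Transfer time t = π√(a_t³/μ) = π√((6.365×10^5)³ / 9.30775×10^8) = 52290 s.
Converting: 52290 s ÷ 3600 s/hour = 14.5 hours.

t = 14.5 hours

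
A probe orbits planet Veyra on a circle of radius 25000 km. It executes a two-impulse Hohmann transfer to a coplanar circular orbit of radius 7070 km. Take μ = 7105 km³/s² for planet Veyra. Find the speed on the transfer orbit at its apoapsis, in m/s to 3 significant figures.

The Hohmann ellipse has a_t = (r₁ + r₂)/2 = 16035 km.
At apoapsis, r = 25000 km.
Vis-viva: v = √[μ(2/r − 1/a_t)] = √[7105 × (2/25000 − 1/16035)] = 0.3540 km/s.

v = 354 m/s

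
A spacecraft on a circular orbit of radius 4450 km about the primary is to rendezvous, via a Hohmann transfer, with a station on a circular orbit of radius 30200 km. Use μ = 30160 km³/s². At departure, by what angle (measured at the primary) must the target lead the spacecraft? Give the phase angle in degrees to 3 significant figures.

φ = 102°

The Hohmann ellipse has a_t = (r₁ + r₂)/2 = 17325 km.
The half-period of the transfer ellipse is t = π√(a_t³/μ) = 41250 s.
The target's mean motion on its circular orbit is ω₂ = √(μ/r₂³) = 3.309×10^-5 rad/s.
Angle swept by the target during transfer: ω₂·t = 1.365 rad = 78.21°.
The spacecraft traverses 180° on the transfer ellipse, so the target must lead by 180° − 78.21° = 102°.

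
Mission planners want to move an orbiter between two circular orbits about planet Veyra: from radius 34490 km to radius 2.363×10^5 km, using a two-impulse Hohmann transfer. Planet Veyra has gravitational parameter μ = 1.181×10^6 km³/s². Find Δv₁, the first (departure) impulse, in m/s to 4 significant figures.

Semi-major axis of the transfer orbit: a_t = (34490 + 2.363×10^5)/2 = 1.35395×10^5 km.
On the circular orbit at r = 34490 km, v_c = √(μ/r) = 5.852 km/s.
Transfer-orbit speed at the same r (vis-viva, a = a_t): v_t = √[μ(2/r − 1/a_t)] = 7.731 km/s.
Δv₁ = |v_t − v_c| = |7.731 − 5.852| = 1.879 km/s.

Δv₁ = 1879 m/s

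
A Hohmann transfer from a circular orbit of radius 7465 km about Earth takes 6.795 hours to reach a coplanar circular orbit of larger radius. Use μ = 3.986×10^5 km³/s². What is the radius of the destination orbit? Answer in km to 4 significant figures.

Transfer time t = 6.795 hours = 24462 s, and t = π√(a_t³/μ).
So a_t = (μ t²/π²)^(1/3) = (3.986×10^5 × (24462)² / π²)^(1/3) = 28912 km.
Since a_t = (r₁ + r₂)/2, r₂ = 2a_t − r₁ = 2×28912 − 7465 = 50359 km.

r₂ = 50360 km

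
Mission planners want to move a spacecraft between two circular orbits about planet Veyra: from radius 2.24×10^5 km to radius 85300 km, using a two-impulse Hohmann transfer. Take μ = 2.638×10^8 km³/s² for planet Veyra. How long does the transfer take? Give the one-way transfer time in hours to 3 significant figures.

t = 3.27 hours

The Hohmann ellipse has a_t = (r₁ + r₂)/2 = 1.5465×10^5 km.
By Kepler's third law the transfer-orbit period is T = 2π√(a_t³/μ), so t = T/2 = 11760 s.
Converting: 11760 s ÷ 3600 s/hour = 3.27 hours.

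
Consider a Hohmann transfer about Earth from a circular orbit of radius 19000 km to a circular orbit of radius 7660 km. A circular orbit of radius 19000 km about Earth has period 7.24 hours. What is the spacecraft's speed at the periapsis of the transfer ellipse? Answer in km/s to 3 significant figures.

From Kepler's third law T² = 4π²r³/μ at r = 19000 km, T = 7.24 hours = 7.24 × 3600 s = 26064 s: μ = 4π²r³/T² = 3.98601×10^5 km³/s².
The Hohmann ellipse has a_t = (r₁ + r₂)/2 = 13330 km.
The periapsis of the transfer ellipse is at r = 7660 km.
Applying v² = μ(2/r − 1/a_t): v = 8.612 km/s.

v = 8.61 km/s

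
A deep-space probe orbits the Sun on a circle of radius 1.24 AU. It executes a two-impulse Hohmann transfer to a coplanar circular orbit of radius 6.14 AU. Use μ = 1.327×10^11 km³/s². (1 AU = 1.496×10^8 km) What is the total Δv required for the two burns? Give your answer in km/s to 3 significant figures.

In km: r₁ = 1.24 × 1.496×10^8 = 1.85504×10^8 km; r₂ = 6.14 × 1.496×10^8 = 9.18544×10^8 km.
Semi-major axis of the transfer orbit: a_t = (1.85504×10^8 + 9.18544×10^8)/2 = 5.52024×10^8 km.
Circular speed at r₁: v₁ = √(μ/r₁) = √(1.327×10^11/1.85504×10^8) = 26.746 km/s.
On the transfer ellipse at r₁, vis-viva equation gives v_p = √[μ(2/r₁ − 1/a_t)] = 34.501 km/s.
First burn Δv₁ = |v_p − v₁| = 7.755 km/s.
At r₂, v₂ = √(μ/r₂) = 12.02 km/s.
Transfer-orbit speed at r₂: v_a = √[μ(2/r₂ − 1/a_t)] = 6.968 km/s.
Second burn Δv₂ = |v₂ − v_a| = 5.052 km/s.
Δv = Δv₁ + Δv₂ = 7.755 + 5.052 = 12.81 km/s.

Δv = 12.8 km/s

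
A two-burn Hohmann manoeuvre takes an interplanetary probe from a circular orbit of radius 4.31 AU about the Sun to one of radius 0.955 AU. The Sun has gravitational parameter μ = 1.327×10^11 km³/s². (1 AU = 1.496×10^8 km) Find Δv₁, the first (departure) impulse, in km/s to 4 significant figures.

In km: r₁ = 4.31 × 1.496×10^8 = 6.44776×10^8 km; r₂ = 0.955 × 1.496×10^8 = 1.42868×10^8 km.
Transfer-ellipse semi-major axis a_t = (r₁ + r₂)/2 = (6.44776×10^8 + 1.42868×10^8)/2 = 3.93822×10^8 km.
On the circular orbit at r = 6.44776×10^8 km, v_c = √(μ/r) = 14.346 km/s.
Vis-viva on the transfer ellipse at r = 6.44776×10^8 km gives v_t = √[μ(2/r − 1/a_t)] = 8.6407 km/s.
Δv₁ = |v_t − v_c| = |8.6407 − 14.346| = 5.705 km/s.

Δv₁ = 5.705 km/s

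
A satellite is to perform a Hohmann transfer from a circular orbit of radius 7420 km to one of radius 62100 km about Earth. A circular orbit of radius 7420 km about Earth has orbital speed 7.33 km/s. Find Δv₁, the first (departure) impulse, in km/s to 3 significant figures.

Δv₁ = 2.47 km/s

From the circular-orbit relation v² = μ/r at r = 7420 km: μ = v²r = (7.33)² × 7420 = 3.98668×10^5 km³/s².
The Hohmann ellipse has a_t = (r₁ + r₂)/2 = 34760 km.
Circular speed at r = 7420 km: v_c = √(μ/r) = 7.330 km/s.
Vis-viva on the transfer ellipse at r = 7420 km gives v_t = √[μ(2/r − 1/a_t)] = 9.797 km/s.
Δv₁ = |v_t − v_c| = |9.797 − 7.330| = 2.467 km/s.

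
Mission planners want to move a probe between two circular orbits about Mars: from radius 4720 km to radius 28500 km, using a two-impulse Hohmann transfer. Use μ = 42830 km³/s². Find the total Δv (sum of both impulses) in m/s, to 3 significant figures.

The Hohmann ellipse has a_t = (r₁ + r₂)/2 = 16610 km.
At r₁ the circular-orbit speed is v₁ = √(μ/r₁) = 3.01233 km/s.
On the transfer ellipse at r₁, v² = μ(2/r − 1/a) gives v_p = √[μ(2/r₁ − 1/a_t)] = 3.94585 km/s.
First burn Δv₁ = |v_p − v₁| = 0.9335 km/s.
Circular speed at r₂: v₂ = √(μ/r₂) = 1.2259 km/s.
Transfer-orbit speed at r₂: v_a = √[μ(2/r₂ − 1/a_t)] = 0.65349 km/s.
Second burn Δv₂ = |v₂ − v_a| = 0.5724 km/s.
Δv = Δv₁ + Δv₂ = 0.9335 + 0.5724 = 1.506 km/s.

Δv = 1510 m/s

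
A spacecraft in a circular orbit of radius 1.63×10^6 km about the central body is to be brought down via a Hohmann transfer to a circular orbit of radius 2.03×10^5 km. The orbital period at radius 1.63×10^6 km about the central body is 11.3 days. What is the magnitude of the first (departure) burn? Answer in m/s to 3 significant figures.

Δv₁ = 5550 m/s

From Kepler's third law T² = 4π²r³/μ at r = 1.63×10^6 km, T = 11.3 days = 11.3 × 86400 s = 9.7632×10^5 s: μ = 4π²r³/T² = 1.79365×10^8 km³/s².
Semi-major axis of the transfer orbit: a_t = (1.630×10^6 + 2.030×10^5)/2 = 9.165×10^5 km.
On the circular orbit at r = 1.630×10^6 km, v_c = √(μ/r) = 10.49 km/s.
Transfer-orbit speed at the same r (vis-viva, a = a_t): v_t = √[μ(2/r − 1/a_t)] = 4.937 km/s.
Δv₁ = |v_t − v_c| = |4.937 − 10.49| = 5.553 km/s.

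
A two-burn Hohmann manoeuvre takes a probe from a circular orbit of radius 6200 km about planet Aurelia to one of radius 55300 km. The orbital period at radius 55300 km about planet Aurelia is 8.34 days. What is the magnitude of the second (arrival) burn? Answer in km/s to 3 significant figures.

Δv₂ = 0.266 km/s

From Kepler's third law T² = 4π²r³/μ at r = 55300 km, T = 8.34 days = 8.34 × 86400 s = 7.20576×10^5 s: μ = 4π²r³/T² = 12858.1 km³/s².
The Hohmann ellipse has a_t = (r₁ + r₂)/2 = 30750 km.
Circular speed at r = 55300 km: v_c = √(μ/r) = 0.4822 km/s.
Transfer-orbit speed at the same r (vis-viva, a = a_t): v_t = √[μ(2/r − 1/a_t)] = 0.2165 km/s.
Δv₂ = |v_t − v_c| = |0.2165 − 0.4822| = 0.2657 km/s.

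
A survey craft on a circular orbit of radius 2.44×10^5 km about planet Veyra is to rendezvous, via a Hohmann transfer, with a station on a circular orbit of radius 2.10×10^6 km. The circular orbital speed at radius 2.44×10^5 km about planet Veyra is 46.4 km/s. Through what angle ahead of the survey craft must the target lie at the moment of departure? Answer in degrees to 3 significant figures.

From the circular-orbit relation v² = μ/r at r = 2.44×10^5 km: μ = v²r = (46.4)² × 2.44×10^5 = 5.25322×10^8 km³/s².
Transfer-ellipse semi-major axis a_t = (r₁ + r₂)/2 = (2.440×10^5 + 2.100×10^6)/2 = 1.172×10^6 km.
Transfer time t = π√(a_t³/μ) = 1.739×10^5 s.
The target's mean motion on its circular orbit is ω₂ = √(μ/r₂³) = 7.532×10^-6 rad/s.
Angle swept by the target during transfer: ω₂·t = 1.3098 rad = 75.05°.
Arrival is 180° from departure on the ellipse, so φ = 180° − 75.05° = 105°.

φ = 105°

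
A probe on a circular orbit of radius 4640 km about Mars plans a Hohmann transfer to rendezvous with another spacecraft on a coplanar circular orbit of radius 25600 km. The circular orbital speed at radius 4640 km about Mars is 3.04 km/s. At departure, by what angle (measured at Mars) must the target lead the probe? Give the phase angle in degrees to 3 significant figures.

From the circular-orbit relation v² = μ/r at r = 4640 km: μ = v²r = (3.04)² × 4640 = 42881.0 km³/s².
The Hohmann ellipse has a_t = (r₁ + r₂)/2 = 15120 km.
Transfer time t = π√(a_t³/μ) = 28210 s.
The target's mean motion on its circular orbit is ω₂ = √(μ/r₂³) = 5.056×10^-5 rad/s.
Angle swept by the target during transfer: ω₂·t = 1.426 rad = 81.70°.
Arrival is 180° from departure on the ellipse, so φ = 180° − 81.70° = 98.3°.

φ = 98.3°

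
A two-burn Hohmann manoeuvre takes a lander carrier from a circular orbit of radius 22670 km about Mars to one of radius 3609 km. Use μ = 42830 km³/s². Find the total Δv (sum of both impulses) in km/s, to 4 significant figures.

Transfer-ellipse semi-major axis a_t = (r₁ + r₂)/2 = (22670 + 3609)/2 = 13139.5 km.
At r₁ the circular-orbit speed is v₁ = √(μ/r₁) = 1.3745 km/s.
Transfer-orbit speed at r₁ (vis-viva equation): v_a = √[μ(2/r₁ − 1/a_t)] = 0.72036 km/s.
First burn Δv₁ = |v_a − v₁| = 0.6541 km/s.
At r₂, v₂ = √(μ/r₂) = 3.445 km/s.
Transfer-orbit speed at r₂: v_p = √[μ(2/r₂ − 1/a_t)] = 4.525 km/s.
Second burn Δv₂ = |v₂ − v_p| = 1.080 km/s.
Δv = Δv₁ + Δv₂ = 0.6541 + 1.080 = 1.734 km/s.

Δv = 1.734 km/s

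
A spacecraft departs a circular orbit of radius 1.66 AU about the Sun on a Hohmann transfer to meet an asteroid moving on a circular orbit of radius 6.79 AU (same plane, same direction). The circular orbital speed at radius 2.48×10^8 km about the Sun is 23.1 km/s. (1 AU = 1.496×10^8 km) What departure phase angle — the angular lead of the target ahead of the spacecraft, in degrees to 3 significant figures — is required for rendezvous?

From the circular-orbit relation v² = μ/r at r = 2.48×10^8 km: μ = v²r = (23.1)² × 2.48×10^8 = 1.32335×10^11 km³/s².
In km: r₁ = 1.66 × 1.496×10^8 = 2.48336×10^8 km; r₂ = 6.79 × 1.496×10^8 = 1.015784×10^9 km.
The Hohmann ellipse has a_t = (r₁ + r₂)/2 = 6.3206×10^8 km.
The half-period of the transfer ellipse is t = π√(a_t³/μ) = 1.3723014×10^8 s.
The target's mean motion on its circular orbit is ω₂ = √(μ/r₂³) = 1.1236622×10^-8 rad/s.
Angle swept by the target during transfer: ω₂·t = 1.542003 rad = 88.3503°.
The spacecraft traverses 180° on the transfer ellipse, so the target must lead by 180° − 88.3503° = 91.6°.

φ = 91.6°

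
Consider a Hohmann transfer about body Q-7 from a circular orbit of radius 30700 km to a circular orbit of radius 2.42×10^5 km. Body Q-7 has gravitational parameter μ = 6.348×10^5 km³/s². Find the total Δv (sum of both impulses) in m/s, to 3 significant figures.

Δv = 2360 m/s

Semi-major axis of the transfer orbit: a_t = (30700 + 2.420×10^5)/2 = 1.3635×10^5 km.
At r₁ the circular-orbit speed is v₁ = √(μ/r₁) = 4.547 km/s.
Transfer-orbit speed at r₁ (v² = μ(2/r − 1/a)): v_p = √[μ(2/r₁ − 1/a_t)] = 6.058 km/s.
First burn Δv₁ = |v_p − v₁| = 1.511 km/s.
Circular speed at r₂: v₂ = √(μ/r₂) = 1.6196 km/s.
Transfer-orbit speed at r₂: v_a = √[μ(2/r₂ − 1/a_t)] = 0.76852 km/s.
Second burn Δv₂ = |v₂ − v_a| = 0.8511 km/s.
Δv = Δv₁ + Δv₂ = 1.511 + 0.8511 = 2.362 km/s.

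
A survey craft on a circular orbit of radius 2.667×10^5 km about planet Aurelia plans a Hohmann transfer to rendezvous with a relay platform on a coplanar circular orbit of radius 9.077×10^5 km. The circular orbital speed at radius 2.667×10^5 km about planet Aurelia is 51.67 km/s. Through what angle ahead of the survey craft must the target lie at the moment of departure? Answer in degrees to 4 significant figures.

φ = 86.34°

From the circular-orbit relation v² = μ/r at r = 2.667×10^5 km: μ = v²r = (51.67)² × 2.667×10^5 = 7.12033×10^8 km³/s².
The Hohmann ellipse has a_t = (r₁ + r₂)/2 = 5.872×10^5 km.
The half-period of the transfer ellipse is t = π√(a_t³/μ) = 52976 s.
The target's mean motion on its circular orbit is ω₂ = √(μ/r₂³) = 3.0856×10^-5 rad/s.
Angle swept by the target during transfer: ω₂·t = 1.6346 rad = 93.66°.
Arrival is 180° from departure on the ellipse, so φ = 180° − 93.66° = 86.34°.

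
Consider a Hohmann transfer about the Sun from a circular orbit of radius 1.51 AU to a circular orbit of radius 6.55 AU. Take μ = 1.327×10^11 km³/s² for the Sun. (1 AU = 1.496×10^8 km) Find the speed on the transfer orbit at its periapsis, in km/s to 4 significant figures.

In km: r₁ = 1.51 × 1.496×10^8 = 2.25896×10^8 km; r₂ = 6.55 × 1.496×10^8 = 9.7988×10^8 km.
Transfer-ellipse semi-major axis a_t = (r₁ + r₂)/2 = (2.25896×10^8 + 9.7988×10^8)/2 = 6.02888×10^8 km.
At periapsis, r = 2.25896×10^8 km.
From the vis-viva equation, v = √[μ(2/r − 1/a_t)] = 30.90 km/s.

v = 30.90 km/s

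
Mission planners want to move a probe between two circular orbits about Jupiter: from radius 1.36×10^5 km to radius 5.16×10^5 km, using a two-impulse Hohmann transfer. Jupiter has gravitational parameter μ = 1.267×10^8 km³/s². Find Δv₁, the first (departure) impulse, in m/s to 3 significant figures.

Δv₁ = 7880 m/s

Semi-major axis of the transfer orbit: a_t = (1.360×10^5 + 5.160×10^5)/2 = 3.260×10^5 km.
On the circular orbit at r = 1.360×10^5 km, v_c = √(μ/r) = 30.522 km/s.
Transfer-orbit speed at the same r (vis-viva, a = a_t): v_t = √[μ(2/r − 1/a_t)] = 38.400 km/s.
Δv₁ = |v_t − v_c| = |38.400 − 30.522| = 7.878 km/s.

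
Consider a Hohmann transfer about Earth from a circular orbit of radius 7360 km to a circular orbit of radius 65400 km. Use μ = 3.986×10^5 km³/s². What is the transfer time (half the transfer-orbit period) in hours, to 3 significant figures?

The Hohmann ellipse has a_t = (r₁ + r₂)/2 = 36380 km.
By Kepler's third law the transfer-orbit period is T = 2π√(a_t³/μ), so t = T/2 = 34530 s.
Converting: 34530 s ÷ 3600 s/hour = 9.59 hours.

t = 9.59 hours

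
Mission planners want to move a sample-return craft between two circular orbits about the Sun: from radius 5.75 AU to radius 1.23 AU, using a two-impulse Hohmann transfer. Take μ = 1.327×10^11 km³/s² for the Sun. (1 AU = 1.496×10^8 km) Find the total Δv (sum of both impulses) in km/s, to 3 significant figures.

Δv = 12.7 km/s

In km: r₁ = 5.75 × 1.496×10^8 = 8.602×10^8 km; r₂ = 1.23 × 1.496×10^8 = 1.84008×10^8 km.
Semi-major axis of the transfer orbit: a_t = (8.602×10^8 + 1.84008×10^8)/2 = 5.22104×10^8 km.
Circular speed at r₁: v₁ = √(μ/r₁) = √(1.327×10^11/8.602×10^8) = 12.4204 km/s.
Transfer-orbit speed at r₁ (v² = μ(2/r − 1/a)): v_a = √[μ(2/r₁ − 1/a_t)] = 7.37353 km/s.
First burn Δv₁ = |v_a − v₁| = 5.047 km/s.
At r₂, v₂ = √(μ/r₂) = 26.855 km/s.
Transfer-orbit speed at r₂: v_p = √[μ(2/r₂ − 1/a_t)] = 34.470 km/s.
Second burn Δv₂ = |v₂ − v_p| = 7.615 km/s.
Δv = Δv₁ + Δv₂ = 5.047 + 7.615 = 12.66 km/s.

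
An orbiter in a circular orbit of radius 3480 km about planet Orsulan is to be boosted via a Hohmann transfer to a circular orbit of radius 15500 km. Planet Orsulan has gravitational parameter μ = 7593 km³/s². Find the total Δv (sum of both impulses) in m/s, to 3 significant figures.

The Hohmann ellipse has a_t = (r₁ + r₂)/2 = 9490 km.
At r₁ the circular-orbit speed is v₁ = √(μ/r₁) = 1.477124 km/s.
On the transfer ellipse at r₁, vis-viva equation gives v_p = √[μ(2/r₁ − 1/a_t)] = 1.887773 km/s.
First burn Δv₁ = |v_p − v₁| = 0.4106 km/s.
At r₂, v₂ = √(μ/r₂) = 0.6999 km/s.
Transfer-orbit speed at r₂: v_a = √[μ(2/r₂ − 1/a_t)] = 0.4238 km/s.
Second burn Δv₂ = |v₂ − v_a| = 0.2761 km/s.
Δv = Δv₁ + Δv₂ = 0.4106 + 0.2761 = 0.6867 km/s.

Δv = 687 m/s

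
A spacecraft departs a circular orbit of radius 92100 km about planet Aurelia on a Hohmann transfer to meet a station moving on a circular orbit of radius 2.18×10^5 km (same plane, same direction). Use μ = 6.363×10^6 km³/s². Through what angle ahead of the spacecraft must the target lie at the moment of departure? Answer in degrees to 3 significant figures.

φ = 72.0°

The Hohmann ellipse has a_t = (r₁ + r₂)/2 = 1.5505×10^5 km.
The half-period of the transfer ellipse is t = π√(a_t³/μ) = 76037 s.
The target's mean motion on its circular orbit is ω₂ = √(μ/r₂³) = 2.4783×10^-5 rad/s.
Angle swept by the target during transfer: ω₂·t = 1.8844 rad = 108.0°.
The spacecraft traverses 180° on the transfer ellipse, so the target must lead by 180° − 108.0° = 72.0°.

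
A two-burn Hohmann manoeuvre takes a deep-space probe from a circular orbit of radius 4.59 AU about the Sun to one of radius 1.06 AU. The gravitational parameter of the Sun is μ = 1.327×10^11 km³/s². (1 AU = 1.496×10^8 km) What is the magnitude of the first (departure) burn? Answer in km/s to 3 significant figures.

Δv₁ = 5.39 km/s

In km: r₁ = 4.59 × 1.496×10^8 = 6.86664×10^8 km; r₂ = 1.06 × 1.496×10^8 = 1.58576×10^8 km.
The Hohmann ellipse has a_t = (r₁ + r₂)/2 = 4.2262×10^8 km.
Circular speed at r = 6.86664×10^8 km: v_c = √(μ/r) = 13.9016 km/s.
Vis-viva on the transfer ellipse at r = 6.86664×10^8 km gives v_t = √[μ(2/r − 1/a_t)] = 8.51544 km/s.
Δv₁ = |v_t − v_c| = |8.51544 − 13.9016| = 5.386 km/s.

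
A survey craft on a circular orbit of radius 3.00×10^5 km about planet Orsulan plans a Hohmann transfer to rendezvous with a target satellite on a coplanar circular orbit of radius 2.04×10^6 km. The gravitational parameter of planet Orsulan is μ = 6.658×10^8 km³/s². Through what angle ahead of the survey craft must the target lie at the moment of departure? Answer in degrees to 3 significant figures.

φ = 102°

Transfer-ellipse semi-major axis a_t = (r₁ + r₂)/2 = (3.000×10^5 + 2.040×10^6)/2 = 1.170×10^6 km.
Transfer time t = π√(a_t³/μ) = 1.5408×10^5 s.
Target angular speed ω₂ = √(μ/r₂³) = 8.8558×10^-6 rad/s.
Angle swept by the target during transfer: ω₂·t = 1.3645 rad = 78.18°.
The survey craft traverses 180° on the transfer ellipse, so the target must lead by 180° − 78.18° = 102°.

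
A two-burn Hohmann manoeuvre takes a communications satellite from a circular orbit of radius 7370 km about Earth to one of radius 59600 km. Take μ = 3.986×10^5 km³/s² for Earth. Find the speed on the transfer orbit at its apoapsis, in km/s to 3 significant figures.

Semi-major axis of the transfer orbit: a_t = (7370 + 59600)/2 = 33485 km.
The apoapsis of the transfer ellipse is at r = 59600 km.
Vis-viva: v = √[μ(2/r − 1/a_t)] = √[3.986×10^5 × (2/59600 − 1/33485)] = 1.213 km/s.

v = 1.21 km/s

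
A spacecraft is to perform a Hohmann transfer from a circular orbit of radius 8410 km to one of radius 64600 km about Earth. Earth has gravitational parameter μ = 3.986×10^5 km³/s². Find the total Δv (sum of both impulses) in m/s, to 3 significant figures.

Δv = 3570 m/s

Semi-major axis of the transfer orbit: a_t = (8410 + 64600)/2 = 36505 km.
At r₁ the circular-orbit speed is v₁ = √(μ/r₁) = 6.8845 km/s.
On the transfer ellipse at r₁, vis-viva gives v_p = √[μ(2/r₁ − 1/a_t)] = 9.1582 km/s.
First burn Δv₁ = |v_p − v₁| = 2.2737 km/s.
Circular speed at r₂: v₂ = √(μ/r₂) = 2.4840 km/s.
Transfer-orbit speed at r₂: v_a = √[μ(2/r₂ − 1/a_t)] = 1.1923 km/s.
Second burn Δv₂ = |v₂ − v_a| = 1.2917 km/s.
Total Δv = Δv₁ + Δv₂ = 3.565 km/s.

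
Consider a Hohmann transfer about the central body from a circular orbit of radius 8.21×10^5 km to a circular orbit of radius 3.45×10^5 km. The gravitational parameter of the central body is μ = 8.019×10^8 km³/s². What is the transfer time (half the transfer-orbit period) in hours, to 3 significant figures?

Transfer-ellipse semi-major axis a_t = (r₁ + r₂)/2 = (8.210×10^5 + 3.450×10^5)/2 = 5.830×10^5 km.
Transfer time t = π√(a_t³/μ) = π√((5.830×10^5)³ / 8.019×10^8) = 49380 s.
Converting: 49380 s ÷ 3600 s/hour = 13.7 hours.

t = 13.7 hours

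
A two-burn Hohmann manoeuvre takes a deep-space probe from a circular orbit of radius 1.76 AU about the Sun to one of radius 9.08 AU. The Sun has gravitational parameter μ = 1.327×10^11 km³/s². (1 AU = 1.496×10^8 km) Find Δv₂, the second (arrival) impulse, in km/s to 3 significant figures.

In km: r₁ = 1.76 × 1.496×10^8 = 2.63296×10^8 km; r₂ = 9.08 × 1.496×10^8 = 1.358368×10^9 km.
The Hohmann ellipse has a_t = (r₁ + r₂)/2 = 8.10832×10^8 km.
On the circular orbit at r = 1.358368×10^9 km, v_c = √(μ/r) = 9.884 km/s.
Vis-viva on the transfer ellipse at r = 1.358368×10^9 km gives v_t = √[μ(2/r − 1/a_t)] = 5.632 km/s.
Δv₂ = |v_t − v_c| = |5.632 − 9.884| = 4.252 km/s.

Δv₂ = 4.25 km/s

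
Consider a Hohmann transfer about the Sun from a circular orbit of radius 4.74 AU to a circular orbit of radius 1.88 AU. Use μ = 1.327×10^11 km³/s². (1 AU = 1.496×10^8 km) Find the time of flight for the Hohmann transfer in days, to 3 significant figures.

t = 1100 days

In km: r₁ = 4.74 × 1.496×10^8 = 7.09104×10^8 km; r₂ = 1.88 × 1.496×10^8 = 2.81248×10^8 km.
Transfer-ellipse semi-major axis a_t = (r₁ + r₂)/2 = (7.09104×10^8 + 2.81248×10^8)/2 = 4.95176×10^8 km.
Transfer time t = π√(a_t³/μ) = π√((4.95176×10^8)³ / 1.327×10^11) = 9.503×10^7 s.
Converting: 9.503×10^7 s ÷ 86400 s/day = 1100 days.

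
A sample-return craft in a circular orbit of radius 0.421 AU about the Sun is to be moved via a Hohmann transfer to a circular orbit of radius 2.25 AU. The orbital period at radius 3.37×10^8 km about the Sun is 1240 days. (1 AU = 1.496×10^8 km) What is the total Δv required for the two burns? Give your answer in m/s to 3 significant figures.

From Kepler's third law T² = 4π²r³/μ at r = 3.37×10^8 km, T = 1240 days = 1240 × 86400 s = 1.07136×10^8 s: μ = 4π²r³/T² = 1.31637×10^11 km³/s².
In km: r₁ = 0.421 × 1.496×10^8 = 6.29816×10^7 km; r₂ = 2.25 × 1.496×10^8 = 3.366×10^8 km.
The Hohmann ellipse has a_t = (r₁ + r₂)/2 = 1.997908×10^8 km.
At r₁ the circular-orbit speed is v₁ = √(μ/r₁) = 45.7175 km/s.
On the transfer ellipse at r₁, vis-viva equation gives v_p = √[μ(2/r₁ − 1/a_t)] = 59.3406 km/s.
First burn Δv₁ = |v_p − v₁| = 13.623 km/s.
At r₂, v₂ = √(μ/r₂) = 19.7757 km/s.
Transfer-orbit speed at r₂: v_a = √[μ(2/r₂ − 1/a_t)] = 11.1033 km/s.
Second burn Δv₂ = |v₂ − v_a| = 8.6724 km/s.
Total Δv = Δv₁ + Δv₂ = 22.30 km/s.

Δv = 22300 m/s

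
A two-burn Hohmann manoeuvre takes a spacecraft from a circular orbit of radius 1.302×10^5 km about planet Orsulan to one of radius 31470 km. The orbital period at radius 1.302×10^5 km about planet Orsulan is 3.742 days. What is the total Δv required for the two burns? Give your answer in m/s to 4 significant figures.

From Kepler's third law T² = 4π²r³/μ at r = 1.302×10^5 km, T = 3.742 days = 3.742 × 86400 s = 3.233088×10^5 s: μ = 4π²r³/T² = 8.33600×10^5 km³/s².
The Hohmann ellipse has a_t = (r₁ + r₂)/2 = 80835 km.
At r₁ the circular-orbit speed is v₁ = √(μ/r₁) = 2.53031 km/s.
Transfer-orbit speed at r₁ (v² = μ(2/r − 1/a)): v_a = √[μ(2/r₁ − 1/a_t)] = 1.57878 km/s.
First burn Δv₁ = |v_a − v₁| = 0.95153 km/s.
At r₂, v₂ = √(μ/r₂) = 5.14672 km/s.
Transfer-orbit speed at r₂: v_p = √[μ(2/r₂ − 1/a_t)] = 6.53185 km/s.
Second burn Δv₂ = |v₂ − v_p| = 1.3851 km/s.
Δv = Δv₁ + Δv₂ = 0.95153 + 1.3851 = 2.337 km/s.

Δv = 2337 m/s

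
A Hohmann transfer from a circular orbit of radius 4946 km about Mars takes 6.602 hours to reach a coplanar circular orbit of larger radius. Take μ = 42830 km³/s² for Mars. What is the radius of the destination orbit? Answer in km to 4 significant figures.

r₂ = 22020 km

Transfer time t = 6.602 hours = 23767.2 s, and t = π√(a_t³/μ).
So a_t = (μ t²/π²)^(1/3) = (42830 × (23767.2)² / π²)^(1/3) = 13483 km.
Since a_t = (r₁ + r₂)/2, r₂ = 2a_t − r₁ = 2×13483 − 4946 = 22020 km.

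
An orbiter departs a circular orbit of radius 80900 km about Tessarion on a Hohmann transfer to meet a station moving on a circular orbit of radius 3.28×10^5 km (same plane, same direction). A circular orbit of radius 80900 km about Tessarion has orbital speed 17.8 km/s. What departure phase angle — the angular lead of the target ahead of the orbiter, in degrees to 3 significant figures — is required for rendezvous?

From the circular-orbit relation v² = μ/r at r = 80900 km: μ = v²r = (17.8)² × 80900 = 2.56324×10^7 km³/s².
The Hohmann ellipse has a_t = (r₁ + r₂)/2 = 2.0445×10^5 km.
The half-period of the transfer ellipse is t = π√(a_t³/μ) = 57360 s.
The target's mean motion on its circular orbit is ω₂ = √(μ/r₂³) = 2.695×10^-5 rad/s.
Angle swept by the target during transfer: ω₂·t = 1.546 rad = 88.58°.
Arrival is 180° from departure on the ellipse, so φ = 180° − 88.58° = 91.4°.

φ = 91.4°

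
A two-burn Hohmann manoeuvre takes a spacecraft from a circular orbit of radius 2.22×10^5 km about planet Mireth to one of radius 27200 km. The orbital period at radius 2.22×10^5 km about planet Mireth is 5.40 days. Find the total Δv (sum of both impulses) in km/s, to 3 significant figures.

Δv = 4.45 km/s

From Kepler's third law T² = 4π²r³/μ at r = 2.22×10^5 km, T = 5.40 days = 5.40 × 86400 s = 4.6656×10^5 s: μ = 4π²r³/T² = 1.98428×10^6 km³/s².
Semi-major axis of the transfer orbit: a_t = (2.220×10^5 + 27200)/2 = 1.246×10^5 km.
Circular speed at r₁: v₁ = √(μ/r₁) = √(1.98428×10^6/2.220×10^5) = 2.9897 km/s.
Transfer-orbit speed at r₁ (vis-viva): v_a = √[μ(2/r₁ − 1/a_t)] = 1.3969 km/s.
First burn Δv₁ = |v_a − v₁| = 1.5928 km/s.
At r₂, v₂ = √(μ/r₂) = 8.54117 km/s.
Transfer-orbit speed at r₂: v_p = √[μ(2/r₂ − 1/a_t)] = 11.4008 km/s.
Second burn Δv₂ = |v₂ − v_p| = 2.8596 km/s.
Total Δv = Δv₁ + Δv₂ = 4.452 km/s.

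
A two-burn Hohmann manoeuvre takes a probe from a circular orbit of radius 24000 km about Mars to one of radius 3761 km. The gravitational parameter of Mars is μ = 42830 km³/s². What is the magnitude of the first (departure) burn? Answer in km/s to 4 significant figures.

Semi-major axis of the transfer orbit: a_t = (24000 + 3761)/2 = 13880.5 km.
On the circular orbit at r = 24000 km, v_c = √(μ/r) = 1.3359 km/s.
Transfer-orbit speed at the same r (vis-viva, a = a_t): v_t = √[μ(2/r − 1/a_t)] = 0.69537 km/s.
Δv₁ = |v_t − v_c| = |0.69537 − 1.3359| = 0.6405 km/s.

Δv₁ = 0.6405 km/s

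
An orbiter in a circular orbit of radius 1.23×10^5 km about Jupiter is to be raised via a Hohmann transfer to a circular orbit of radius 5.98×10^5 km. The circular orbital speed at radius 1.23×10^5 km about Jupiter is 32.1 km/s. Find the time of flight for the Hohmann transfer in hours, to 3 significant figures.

From the circular-orbit relation v² = μ/r at r = 1.23×10^5 km: μ = v²r = (32.1)² × 1.23×10^5 = 1.26740×10^8 km³/s².
The Hohmann ellipse has a_t = (r₁ + r₂)/2 = 3.605×10^5 km.
By Kepler's third law the transfer-orbit period is T = 2π√(a_t³/μ), so t = T/2 = 60400 s.
Converting: 60400 s ÷ 3600 s/hour = 16.8 hours.

t = 16.8 hours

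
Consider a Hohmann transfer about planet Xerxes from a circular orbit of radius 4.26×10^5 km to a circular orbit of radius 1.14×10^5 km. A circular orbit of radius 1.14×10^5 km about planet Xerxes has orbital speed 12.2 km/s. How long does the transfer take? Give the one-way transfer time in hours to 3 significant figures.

From the circular-orbit relation v² = μ/r at r = 1.14×10^5 km: μ = v²r = (12.2)² × 1.14×10^5 = 1.69678×10^7 km³/s².
Semi-major axis of the transfer orbit: a_t = (4.260×10^5 + 1.140×10^5)/2 = 2.700×10^5 km.
Half the transfer-orbit period gives t = π√(a_t³/μ) = 1.070×10^5 s.
Converting: 1.070×10^5 s ÷ 3600 s/hour = 29.7 hours.

t = 29.7 hours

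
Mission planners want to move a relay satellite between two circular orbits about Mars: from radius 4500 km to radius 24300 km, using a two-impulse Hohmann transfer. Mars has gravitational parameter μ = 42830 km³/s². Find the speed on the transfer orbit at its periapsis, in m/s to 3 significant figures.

v = 4010 m/s

Semi-major axis of the transfer orbit: a_t = (4500 + 24300)/2 = 14400 km.
At periapsis, r = 4500 km.
Vis-viva: v = √[μ(2/r − 1/a_t)] = √[42830 × (2/4500 − 1/14400)] = 4.008 km/s.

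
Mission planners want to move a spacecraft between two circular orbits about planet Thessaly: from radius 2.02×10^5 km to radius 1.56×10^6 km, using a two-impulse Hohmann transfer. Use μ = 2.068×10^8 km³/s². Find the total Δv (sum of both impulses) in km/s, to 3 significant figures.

Δv = 16.6 km/s

Semi-major axis of the transfer orbit: a_t = (2.020×10^5 + 1.560×10^6)/2 = 8.810×10^5 km.
At r₁ the circular-orbit speed is v₁ = √(μ/r₁) = 32.00 km/s.
Transfer-orbit speed at r₁ (vis-viva equation): v_p = √[μ(2/r₁ − 1/a_t)] = 42.58 km/s.
First burn Δv₁ = |v_p − v₁| = 10.58 km/s.
At r₂, v₂ = √(μ/r₂) = 11.5136 km/s.
Transfer-orbit speed at r₂: v_a = √[μ(2/r₂ − 1/a_t)] = 5.51316 km/s.
Second burn Δv₂ = |v₂ − v_a| = 6.000 km/s.
Total Δv = Δv₁ + Δv₂ = 16.58 km/s.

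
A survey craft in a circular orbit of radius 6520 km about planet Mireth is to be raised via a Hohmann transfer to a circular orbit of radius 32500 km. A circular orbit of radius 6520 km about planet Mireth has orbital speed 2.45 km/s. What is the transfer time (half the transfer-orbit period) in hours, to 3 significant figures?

t = 12.0 hours

From the circular-orbit relation v² = μ/r at r = 6520 km: μ = v²r = (2.45)² × 6520 = 39136.3 km³/s².
The Hohmann ellipse has a_t = (r₁ + r₂)/2 = 19510 km.
Transfer time t = π√(a_t³/μ) = π√((19510)³ / 39136.3) = 43280 s.
Converting: 43280 s ÷ 3600 s/hour = 12.0 hours.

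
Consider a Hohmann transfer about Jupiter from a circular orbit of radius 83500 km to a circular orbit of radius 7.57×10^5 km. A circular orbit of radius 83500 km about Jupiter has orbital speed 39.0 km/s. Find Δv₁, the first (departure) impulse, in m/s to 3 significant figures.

From the circular-orbit relation v² = μ/r at r = 83500 km: μ = v²r = (39.0)² × 83500 = 1.27004×10^8 km³/s².
Semi-major axis of the transfer orbit: a_t = (83500 + 7.570×10^5)/2 = 4.2025×10^5 km.
On the circular orbit at r = 83500 km, v_c = √(μ/r) = 39.00 km/s.
Vis-viva on the transfer ellipse at r = 83500 km gives v_t = √[μ(2/r − 1/a_t)] = 52.34 km/s.
Δv₁ = |v_t − v_c| = |52.34 − 39.00| = 13.34 km/s.

Δv₁ = 13300 m/s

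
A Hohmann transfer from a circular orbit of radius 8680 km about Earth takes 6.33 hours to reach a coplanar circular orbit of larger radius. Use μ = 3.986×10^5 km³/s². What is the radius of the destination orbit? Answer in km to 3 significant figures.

Transfer time t = 6.33 hours = 22788 s, and t = π√(a_t³/μ).
So a_t = (μ t²/π²)^(1/3) = (3.986×10^5 × (22788)² / π²)^(1/3) = 27577 km.
Since a_t = (r₁ + r₂)/2, r₂ = 2a_t − r₁ = 2×27577 − 8680 = 46474 km.

r₂ = 46500 km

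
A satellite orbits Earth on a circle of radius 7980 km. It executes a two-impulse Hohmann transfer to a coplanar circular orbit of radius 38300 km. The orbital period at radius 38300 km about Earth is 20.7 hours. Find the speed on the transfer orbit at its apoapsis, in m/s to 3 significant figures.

v = 1900 m/s

From Kepler's third law T² = 4π²r³/μ at r = 38300 km, T = 20.7 hours = 20.7 × 3600 s = 74520 s: μ = 4π²r³/T² = 3.99402×10^5 km³/s².
The Hohmann ellipse has a_t = (r₁ + r₂)/2 = 23140 km.
At apoapsis, r = 38300 km.
Vis-viva: v = √[μ(2/r − 1/a_t)] = √[3.99402×10^5 × (2/38300 − 1/23140)] = 1.896 km/s.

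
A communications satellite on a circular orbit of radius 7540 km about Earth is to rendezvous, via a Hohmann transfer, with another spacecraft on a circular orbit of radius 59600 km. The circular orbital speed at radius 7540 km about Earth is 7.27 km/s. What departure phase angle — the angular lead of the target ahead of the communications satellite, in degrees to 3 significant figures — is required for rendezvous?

φ = 104°

From the circular-orbit relation v² = μ/r at r = 7540 km: μ = v²r = (7.27)² × 7540 = 3.98511×10^5 km³/s².
Semi-major axis of the transfer orbit: a_t = (7540 + 59600)/2 = 33570 km.
The half-period of the transfer ellipse is t = π√(a_t³/μ) = 30610 s.
The target's mean motion on its circular orbit is ω₂ = √(μ/r₂³) = 4.339×10^-5 rad/s.
Angle swept by the target during transfer: ω₂·t = 1.328 rad = 76.09°.
The communications satellite traverses 180° on the transfer ellipse, so the target must lead by 180° − 76.09° = 104°.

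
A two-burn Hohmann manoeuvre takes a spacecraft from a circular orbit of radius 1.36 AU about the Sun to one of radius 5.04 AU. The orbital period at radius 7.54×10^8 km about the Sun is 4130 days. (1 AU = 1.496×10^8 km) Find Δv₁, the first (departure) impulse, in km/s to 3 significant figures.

From Kepler's third law T² = 4π²r³/μ at r = 7.54×10^8 km, T = 4130 days = 4130 × 86400 s = 3.56832×10^8 s: μ = 4π²r³/T² = 1.32906×10^11 km³/s².
In km: r₁ = 1.36 × 1.496×10^8 = 2.03456×10^8 km; r₂ = 5.04 × 1.496×10^8 = 7.53984×10^8 km.
The Hohmann ellipse has a_t = (r₁ + r₂)/2 = 4.7872×10^8 km.
Circular speed at r = 2.03456×10^8 km: v_c = √(μ/r) = 25.559 km/s.
Transfer-orbit speed at the same r (vis-viva, a = a_t): v_t = √[μ(2/r − 1/a_t)] = 32.076 km/s.
Δv₁ = |v_t − v_c| = |32.076 − 25.559| = 6.517 km/s.

Δv₁ = 6.52 km/s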